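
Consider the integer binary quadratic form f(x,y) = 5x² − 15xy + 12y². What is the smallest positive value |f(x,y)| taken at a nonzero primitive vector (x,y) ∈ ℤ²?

translate: b→5 (≡-15 mod 10), so (5,-15,12)→(5,5,2)
flip: (5,5,2)→(2,-5,5)
translate: b→-1 (≡-5 mod 4), so (2,-5,5)→(2,-1,2)
flip: (2,-1,2)→(2,1,2)
reduced (well bottom): (2,1,2) with a≤c, −a<b≤a
well minimum = a = 2

2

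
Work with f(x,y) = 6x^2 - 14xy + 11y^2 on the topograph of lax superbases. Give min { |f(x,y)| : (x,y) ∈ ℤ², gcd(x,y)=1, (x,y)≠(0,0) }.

translate: b→-2 (≡-14 mod 12), so (6,-14,11)→(6,-2,3)
flip: (6,-2,3)→(3,2,6)
reduced (well bottom): (3,2,6) with a≤c, −a<b≤a
well minimum = a = 3

3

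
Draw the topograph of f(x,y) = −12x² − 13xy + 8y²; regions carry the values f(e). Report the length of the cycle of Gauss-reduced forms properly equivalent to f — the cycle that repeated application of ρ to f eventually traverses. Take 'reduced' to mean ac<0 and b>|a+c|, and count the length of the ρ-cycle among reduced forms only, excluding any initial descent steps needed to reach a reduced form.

D = 553, ⌊√D⌋ = 23
descent: ρ → (8,13,-12)  [lands on river]
river: ρ → (-12,11,9)
river: ρ → (9,7,-14)
river: ρ → (-14,21,2)
river: ρ → (2,23,-3)
river: ρ → (-3,19,16)
river: ρ → (16,13,-6)
river: ρ → (-6,23,1)
river: ρ → (1,23,-6)
river: ρ → (-6,13,16)
river: ρ → (16,19,-3)
river: ρ → (-3,23,2)
river: ρ → (2,21,-14)
river: ρ → (-14,7,9)
river: ρ → (9,11,-12)
river: ρ → (-12,13,8)
river: ρ → (8,19,-6)
river: ρ → (-6,17,11)
river: ρ → (11,5,-12)
river: ρ → (-12,19,4)
river: ρ → (4,21,-7)
river: ρ → (-7,21,4)
river: ρ → (4,19,-12)
river: ρ → (-12,5,11)
river: ρ → (11,17,-6)
river: ρ → (-6,19,8)
ρ-cycle length = 26 (tail of 1 descent step not counted)

26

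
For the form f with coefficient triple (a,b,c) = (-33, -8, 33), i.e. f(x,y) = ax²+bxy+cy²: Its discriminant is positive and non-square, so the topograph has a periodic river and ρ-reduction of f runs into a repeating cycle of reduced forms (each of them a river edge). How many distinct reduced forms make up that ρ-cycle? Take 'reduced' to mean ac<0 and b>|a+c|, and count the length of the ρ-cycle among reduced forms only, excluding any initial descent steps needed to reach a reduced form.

D = 4420, ⌊√D⌋ = 66
descent: ρ → (33,8,-33)  [lands on river]
river: ρ → (-33,58,8)
river: ρ → (8,54,-47)
river: ρ → (-47,40,15)
river: ρ → (15,50,-32)
river: ρ → (-32,14,33)
river: ρ → (33,52,-13)
river: ρ → (-13,52,33)
river: ρ → (33,14,-32)
river: ρ → (-32,50,15)
river: ρ → (15,40,-47)
river: ρ → (-47,54,8)
river: ρ → (8,58,-33)
river: ρ → (-33,8,33)
river: ρ → (33,58,-8)
river: ρ → (-8,54,47)
river: ρ → (47,40,-15)
river: ρ → (-15,50,32)
river: ρ → (32,14,-33)
river: ρ → (-33,52,13)
river: ρ → (13,52,-33)
river: ρ → (-33,14,32)
river: ρ → (32,50,-15)
river: ρ → (-15,40,47)
river: ρ → (47,54,-8)
river: ρ → (-8,58,33)
ρ-cycle length = 26 (tail of 1 descent step not counted)

26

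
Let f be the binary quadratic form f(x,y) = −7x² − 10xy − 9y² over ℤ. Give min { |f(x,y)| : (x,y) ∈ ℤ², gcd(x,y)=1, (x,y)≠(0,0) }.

translate: b→-4 (≡10 mod 14), so (7,10,9)→(7,-4,6)
flip: (7,-4,6)→(6,4,7)
reduced (well bottom): (6,4,7) with a≤c, −a<b≤a
well minimum |f| = |-6| = 6 (negative-definite)

6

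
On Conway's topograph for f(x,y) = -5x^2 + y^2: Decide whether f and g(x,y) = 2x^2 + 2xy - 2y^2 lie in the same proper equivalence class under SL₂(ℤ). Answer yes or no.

D₁ = 20, D₂ = 20
river cycle of f (length 2): (1, 4, -1), (-1, 4, 1)
river cycle of g (length 2): (-2, 2, 2), (2, 2, -2)
cycles differ ⇒ inequivalent

no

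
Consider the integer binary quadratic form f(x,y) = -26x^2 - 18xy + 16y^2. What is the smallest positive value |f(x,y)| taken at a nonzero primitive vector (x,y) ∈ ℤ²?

descent: ρ → (16,18,-26)  [lands on river]
river: ρ → (-26,34,8)
river: ρ → (8,30,-34)
river: ρ → (-34,38,4)
river: ρ → (4,42,-14)
river: ρ → (-14,42,4)
river: ρ → (4,38,-34)
river: ρ → (-34,30,8)
river: ρ → (8,34,-26)
river: ρ → (-26,18,16)
river: ρ → (16,14,-28)
river: ρ → (-28,42,2)
river: ρ → (2,42,-28)
river: ρ → (-28,14,16)
closes: descent 1, river 14
min |a| on river = 2

2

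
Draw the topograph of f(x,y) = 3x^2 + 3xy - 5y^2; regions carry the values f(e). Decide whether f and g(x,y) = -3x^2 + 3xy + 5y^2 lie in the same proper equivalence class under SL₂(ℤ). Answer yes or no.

D₁ = 69, D₂ = 69
river cycle of f (length 4): (-5, 7, 1), (1, 7, -5), (-5, 3, 3), (3, 3, -5)
river cycle of g (length 4): (5, 7, -1), (-1, 7, 5), (5, 3, -3), (-3, 3, 5)
cycles differ ⇒ inequivalent

no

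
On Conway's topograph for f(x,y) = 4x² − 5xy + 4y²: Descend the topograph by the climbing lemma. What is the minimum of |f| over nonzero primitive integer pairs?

translate: b→3 (≡-5 mod 8), so (4,-5,4)→(4,3,3)
flip: (4,3,3)→(3,-3,4)
translate: b→3 (≡-3 mod 6), so (3,-3,4)→(3,3,4)
reduced (well bottom): (3,3,4) with a≤c, −a<b≤a
well minimum = a = 3

3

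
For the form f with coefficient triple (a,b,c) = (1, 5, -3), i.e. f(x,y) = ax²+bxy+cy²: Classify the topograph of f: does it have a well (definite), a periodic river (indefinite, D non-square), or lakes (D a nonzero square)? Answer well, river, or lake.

D = b²−4ac = 5² − 4·1·(-3) = 37
D > 0 non-square ⇒ indefinite ⇒ periodic river

river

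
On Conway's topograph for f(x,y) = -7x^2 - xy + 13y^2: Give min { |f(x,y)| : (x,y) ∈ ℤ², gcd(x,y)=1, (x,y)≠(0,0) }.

descent: ρ → (13,1,-7)
descent: ρ → (-7,13,7)  [lands on river]
river: ρ → (7,15,-5)
river: ρ → (-5,15,7)
river: ρ → (7,13,-7)
river: ρ → (-7,15,5)
river: ρ → (5,15,-7)
closes: descent 2, river 6
min |a| on river = 5

5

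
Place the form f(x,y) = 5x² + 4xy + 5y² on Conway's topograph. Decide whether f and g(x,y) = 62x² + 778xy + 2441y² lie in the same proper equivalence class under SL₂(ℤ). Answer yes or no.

D₁ = -84, D₂ = -84
f: reduced (well bottom): (5,4,5) with a≤c, −a<b≤a
g: translate: b→34 (≡778 mod 124), so (62,778,2441)→(62,34,5)
g: flip: (62,34,5)→(5,-34,62)
g: translate: b→-4 (≡-34 mod 10), so (5,-34,62)→(5,-4,5)
g: flip: (5,-4,5)→(5,4,5)
g: reduced (well bottom): (5,4,5) with a≤c, −a<b≤a
reduced forms (5, 4, 5) vs (5, 4, 5) ⇒ equivalent

yes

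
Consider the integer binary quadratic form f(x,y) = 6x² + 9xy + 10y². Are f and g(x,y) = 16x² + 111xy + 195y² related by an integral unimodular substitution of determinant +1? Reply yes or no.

D₁ = -159, D₂ = -159
f: translate: b→-3 (≡9 mod 12), so (6,9,10)→(6,-3,7)
f: reduced (well bottom): (6,-3,7) with a≤c, −a<b≤a
g: translate: b→15 (≡111 mod 32), so (16,111,195)→(16,15,6)
g: flip: (16,15,6)→(6,-15,16)
g: translate: b→-3 (≡-15 mod 12), so (6,-15,16)→(6,-3,7)
g: reduced (well bottom): (6,-3,7) with a≤c, −a<b≤a
reduced forms (6, -3, 7) vs (6, -3, 7) ⇒ equivalent

yes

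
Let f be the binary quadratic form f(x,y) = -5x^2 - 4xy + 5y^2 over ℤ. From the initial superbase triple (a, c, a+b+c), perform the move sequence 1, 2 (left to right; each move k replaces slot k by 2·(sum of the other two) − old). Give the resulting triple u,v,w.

start (-5,5,-4) = (f(1,0),f(0,1),f(1,1))
replace slot 1: 2·(5+(-4)) − (-5) = 7 → (7,5,-4)
replace slot 2: 2·(7+(-4)) − 5 = 1 → (7,1,-4)

7,1,-4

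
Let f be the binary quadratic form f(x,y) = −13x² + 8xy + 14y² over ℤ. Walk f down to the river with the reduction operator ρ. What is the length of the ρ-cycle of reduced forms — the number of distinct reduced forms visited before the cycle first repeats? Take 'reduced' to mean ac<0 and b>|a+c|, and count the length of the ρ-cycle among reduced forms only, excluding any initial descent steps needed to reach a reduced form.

D = 792, ⌊√D⌋ = 28
river: ρ → (14,20,-7)
river: ρ → (-7,22,11)
river: ρ → (11,22,-7)
river: ρ → (-7,20,14)
river: ρ → (14,8,-13)
river: ρ → (-13,18,9)
river: ρ → (9,18,-13)
river: ρ → (-13,8,14)
ρ-cycle length = 8 (tail of 0 descent steps not counted)

8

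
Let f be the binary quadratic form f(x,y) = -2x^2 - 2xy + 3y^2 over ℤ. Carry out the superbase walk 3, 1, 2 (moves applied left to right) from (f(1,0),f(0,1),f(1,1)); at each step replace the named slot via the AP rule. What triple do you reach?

start (-2,3,-1) = (f(1,0),f(0,1),f(1,1))
replace slot 3: 2·((-2)+3) − (-1) = 3 → (-2,3,3)
replace slot 1: 2·(3+3) − (-2) = 14 → (14,3,3)
replace slot 2: 2·(14+3) − 3 = 31 → (14,31,3)

14,31,3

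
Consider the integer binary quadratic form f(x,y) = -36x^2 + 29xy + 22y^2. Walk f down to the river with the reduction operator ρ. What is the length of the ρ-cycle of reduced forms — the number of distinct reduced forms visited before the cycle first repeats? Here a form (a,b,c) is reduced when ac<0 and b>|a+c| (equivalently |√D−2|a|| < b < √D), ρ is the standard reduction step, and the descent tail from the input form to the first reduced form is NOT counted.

D = 4009, ⌊√D⌋ = 63
river: ρ → (22,59,-6)
river: ρ → (-6,61,12)
river: ρ → (12,59,-11)
river: ρ → (-11,51,32)
river: ρ → (32,13,-30)
river: ρ → (-30,47,15)
river: ρ → (15,43,-36)
river: ρ → (-36,29,22)
ρ-cycle length = 8 (tail of 0 descent steps not counted)

8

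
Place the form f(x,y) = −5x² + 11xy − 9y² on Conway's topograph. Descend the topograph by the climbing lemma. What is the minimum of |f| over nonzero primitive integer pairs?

translate: b→-1 (≡-11 mod 10), so (5,-11,9)→(5,-1,3)
flip: (5,-1,3)→(3,1,5)
reduced (well bottom): (3,1,5) with a≤c, −a<b≤a
well minimum |f| = |-3| = 3 (negative-definite)

3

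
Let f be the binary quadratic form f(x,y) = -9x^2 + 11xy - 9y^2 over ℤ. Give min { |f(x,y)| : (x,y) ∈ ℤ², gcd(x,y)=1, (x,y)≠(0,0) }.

translate: b→7 (≡-11 mod 18), so (9,-11,9)→(9,7,7)
flip: (9,7,7)→(7,-7,9)
translate: b→7 (≡-7 mod 14), so (7,-7,9)→(7,7,9)
reduced (well bottom): (7,7,9) with a≤c, −a<b≤a
well minimum |f| = |-7| = 7 (negative-definite)

7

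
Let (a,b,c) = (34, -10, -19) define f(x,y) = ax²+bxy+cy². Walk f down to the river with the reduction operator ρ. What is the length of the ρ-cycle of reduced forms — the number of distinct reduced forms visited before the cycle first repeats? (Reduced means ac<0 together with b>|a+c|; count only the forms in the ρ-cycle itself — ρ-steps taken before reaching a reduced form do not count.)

D = 2684, ⌊√D⌋ = 51
descent: ρ → (-19,48,5)  [lands on river]
river: ρ → (5,42,-46)
river: ρ → (-46,50,1)
river: ρ → (1,50,-46)
river: ρ → (-46,42,5)
river: ρ → (5,48,-19)
river: ρ → (-19,28,25)
river: ρ → (25,22,-22)
river: ρ → (-22,22,25)
river: ρ → (25,28,-19)
ρ-cycle length = 10 (tail of 1 descent step not counted)

10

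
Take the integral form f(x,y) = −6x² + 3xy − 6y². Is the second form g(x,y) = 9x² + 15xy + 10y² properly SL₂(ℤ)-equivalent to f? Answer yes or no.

D₁ = -135, D₂ = -135
f is negative-definite; reduce −f:
−f: flip: (6,-3,6)→(6,3,6)
−f: reduced (well bottom): (6,3,6) with a≤c, −a<b≤a
flip sign back: reduced form of f is (-6,-3,-6)
g: translate: b→-3 (≡15 mod 18), so (9,15,10)→(9,-3,4)
g: flip: (9,-3,4)→(4,3,9)
g: reduced (well bottom): (4,3,9) with a≤c, −a<b≤a
reduced forms (-6, -3, -6) vs (4, 3, 9) ⇒ inequivalent

no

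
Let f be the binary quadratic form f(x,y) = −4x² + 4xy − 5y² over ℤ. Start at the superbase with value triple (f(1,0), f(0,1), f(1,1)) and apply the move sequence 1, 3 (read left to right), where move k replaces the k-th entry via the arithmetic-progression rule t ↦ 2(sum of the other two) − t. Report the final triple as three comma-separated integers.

start (-4,-5,-5) = (f(1,0),f(0,1),f(1,1))
replace slot 1: 2·((-5)+(-5)) − (-4) = -16 → (-16,-5,-5)
replace slot 3: 2·((-16)+(-5)) − (-5) = -37 → (-16,-5,-37)

-16,-5,-37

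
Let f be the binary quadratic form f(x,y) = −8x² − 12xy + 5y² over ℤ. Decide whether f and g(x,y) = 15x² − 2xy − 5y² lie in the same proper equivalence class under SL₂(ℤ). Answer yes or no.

D₁ = 304, D₂ = 304
river cycle of f (length 12): (5, 12, -8), (-8, 4, 9), (9, 14, -3), (-3, 16, 4), (4, 16, -3), (-3, 14, 9), (9, 4, -8), (-8, 12, 5), (5, 8, -12), (-12, 16, 1), … (2 more)
river cycle of g (length 12): (-5, 12, 8), (8, 4, -9), (-9, 14, 3), (3, 16, -4), (-4, 16, 3), (3, 14, -9), (-9, 4, 8), (8, 12, -5), (-5, 8, 12), (12, 16, -1), … (2 more)
cycles differ ⇒ inequivalent

no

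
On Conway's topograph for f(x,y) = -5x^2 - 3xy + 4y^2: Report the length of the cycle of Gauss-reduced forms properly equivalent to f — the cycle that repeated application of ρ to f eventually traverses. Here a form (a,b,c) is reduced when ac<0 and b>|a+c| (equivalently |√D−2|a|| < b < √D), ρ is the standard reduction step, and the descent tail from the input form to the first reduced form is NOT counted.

D = 89, ⌊√D⌋ = 9
descent: ρ → (4,3,-5)  [lands on river]
river: ρ → (-5,7,2)
river: ρ → (2,9,-1)
river: ρ → (-1,9,2)
river: ρ → (2,7,-5)
river: ρ → (-5,3,4)
river: ρ → (4,5,-4)
river: ρ → (-4,3,5)
river: ρ → (5,7,-2)
river: ρ → (-2,9,1)
river: ρ → (1,9,-2)
river: ρ → (-2,7,5)
river: ρ → (5,3,-4)
river: ρ → (-4,5,4)
ρ-cycle length = 14 (tail of 1 descent step not counted)

14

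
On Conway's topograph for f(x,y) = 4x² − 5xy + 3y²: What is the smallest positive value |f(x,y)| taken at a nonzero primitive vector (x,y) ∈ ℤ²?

translate: b→3 (≡-5 mod 8), so (4,-5,3)→(4,3,2)
flip: (4,3,2)→(2,-3,4)
translate: b→1 (≡-3 mod 4), so (2,-3,4)→(2,1,3)
reduced (well bottom): (2,1,3) with a≤c, −a<b≤a
well minimum = a = 2

2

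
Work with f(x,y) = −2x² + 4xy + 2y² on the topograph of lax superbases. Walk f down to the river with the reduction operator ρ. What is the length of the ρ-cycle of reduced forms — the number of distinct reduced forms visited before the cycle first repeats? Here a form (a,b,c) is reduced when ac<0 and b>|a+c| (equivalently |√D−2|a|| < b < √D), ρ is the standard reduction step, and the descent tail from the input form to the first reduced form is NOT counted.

D = 32, ⌊√D⌋ = 5
river: ρ → (2,4,-2)
river: ρ → (-2,4,2)
ρ-cycle length = 2 (tail of 0 descent steps not counted)

2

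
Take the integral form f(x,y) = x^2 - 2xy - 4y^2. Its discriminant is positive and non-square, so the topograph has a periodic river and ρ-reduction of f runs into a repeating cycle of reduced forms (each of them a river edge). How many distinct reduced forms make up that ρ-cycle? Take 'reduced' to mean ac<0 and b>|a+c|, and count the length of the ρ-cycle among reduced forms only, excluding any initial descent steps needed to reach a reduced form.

D = 20, ⌊√D⌋ = 4
descent: ρ → (-4,2,1)
descent: ρ → (1,4,-1)  [lands on river]
river: ρ → (-1,4,1)
ρ-cycle length = 2 (tail of 2 descent steps not counted)

2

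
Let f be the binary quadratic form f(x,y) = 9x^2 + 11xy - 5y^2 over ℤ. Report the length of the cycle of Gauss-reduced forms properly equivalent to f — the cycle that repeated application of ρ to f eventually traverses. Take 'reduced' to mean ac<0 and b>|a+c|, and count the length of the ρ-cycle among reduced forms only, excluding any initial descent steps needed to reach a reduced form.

D = 301, ⌊√D⌋ = 17
river: ρ → (-5,9,11)
river: ρ → (11,13,-3)
river: ρ → (-3,17,1)
river: ρ → (1,17,-3)
river: ρ → (-3,13,11)
river: ρ → (11,9,-5)
river: ρ → (-5,11,9)
river: ρ → (9,7,-7)
river: ρ → (-7,7,9)
river: ρ → (9,11,-5)
ρ-cycle length = 10 (tail of 0 descent steps not counted)

10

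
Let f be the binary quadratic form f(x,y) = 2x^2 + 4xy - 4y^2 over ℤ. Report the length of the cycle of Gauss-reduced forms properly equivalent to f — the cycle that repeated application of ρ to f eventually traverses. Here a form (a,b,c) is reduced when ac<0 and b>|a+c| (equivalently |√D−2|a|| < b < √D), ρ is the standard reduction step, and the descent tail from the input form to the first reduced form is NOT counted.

D = 48, ⌊√D⌋ = 6
river: ρ → (-4,4,2)
river: ρ → (2,4,-4)
ρ-cycle length = 2 (tail of 0 descent steps not counted)

2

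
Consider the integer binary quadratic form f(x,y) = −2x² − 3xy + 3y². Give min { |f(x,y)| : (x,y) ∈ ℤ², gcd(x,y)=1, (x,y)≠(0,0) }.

descent: ρ → (3,3,-2)  [lands on river]
river: ρ → (-2,5,1)
river: ρ → (1,5,-2)
river: ρ → (-2,3,3)
closes: descent 1, river 4
min |a| on river = 1

1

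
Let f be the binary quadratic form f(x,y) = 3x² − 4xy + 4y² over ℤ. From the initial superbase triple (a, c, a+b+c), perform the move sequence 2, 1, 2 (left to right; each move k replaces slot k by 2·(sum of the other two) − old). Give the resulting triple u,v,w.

start (3,4,3) = (f(1,0),f(0,1),f(1,1))
replace slot 2: 2·(3+3) − 4 = 8 → (3,8,3)
replace slot 1: 2·(8+3) − 3 = 19 → (19,8,3)
replace slot 2: 2·(19+3) − 8 = 36 → (19,36,3)

19,36,3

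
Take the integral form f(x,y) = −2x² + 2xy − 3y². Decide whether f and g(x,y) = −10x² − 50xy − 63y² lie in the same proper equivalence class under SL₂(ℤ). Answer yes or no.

D₁ = -20, D₂ = -20
f is negative-definite; reduce −f:
−f: translate: b→2 (≡-2 mod 4), so (2,-2,3)→(2,2,3)
−f: reduced (well bottom): (2,2,3) with a≤c, −a<b≤a
flip sign back: reduced form of f is (-2,-2,-3)
g is negative-definite; reduce −g:
−g: translate: b→10 (≡50 mod 20), so (10,50,63)→(10,10,3)
−g: flip: (10,10,3)→(3,-10,10)
−g: translate: b→2 (≡-10 mod 6), so (3,-10,10)→(3,2,2)
−g: flip: (3,2,2)→(2,-2,3)
−g: translate: b→2 (≡-2 mod 4), so (2,-2,3)→(2,2,3)
−g: reduced (well bottom): (2,2,3) with a≤c, −a<b≤a
flip sign back: reduced form of g is (-2,-2,-3)
reduced forms (-2, -2, -3) vs (-2, -2, -3) ⇒ equivalent

yes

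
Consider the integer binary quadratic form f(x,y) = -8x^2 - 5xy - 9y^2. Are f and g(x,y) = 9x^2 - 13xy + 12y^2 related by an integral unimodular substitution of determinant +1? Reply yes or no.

D₁ = -263, D₂ = -263
f is negative-definite; reduce −f:
−f: reduced (well bottom): (8,5,9) with a≤c, −a<b≤a
flip sign back: reduced form of f is (-8,-5,-9)
g: translate: b→5 (≡-13 mod 18), so (9,-13,12)→(9,5,8)
g: flip: (9,5,8)→(8,-5,9)
g: reduced (well bottom): (8,-5,9) with a≤c, −a<b≤a
reduced forms (-8, -5, -9) vs (8, -5, 9) ⇒ inequivalent

no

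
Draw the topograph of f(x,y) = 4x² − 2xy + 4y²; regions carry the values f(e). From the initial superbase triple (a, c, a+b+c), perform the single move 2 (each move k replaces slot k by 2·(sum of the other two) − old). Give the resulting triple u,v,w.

start (4,4,6) = (f(1,0),f(0,1),f(1,1))
replace slot 2: 2·(4+6) − 4 = 16 → (4,16,6)

4,16,6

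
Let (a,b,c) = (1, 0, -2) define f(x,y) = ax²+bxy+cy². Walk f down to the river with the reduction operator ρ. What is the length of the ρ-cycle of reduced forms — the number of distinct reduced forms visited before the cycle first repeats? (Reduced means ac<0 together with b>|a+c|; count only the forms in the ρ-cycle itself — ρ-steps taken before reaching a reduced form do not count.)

D = 8, ⌊√D⌋ = 2
descent: ρ → (-2,0,1)
descent: ρ → (1,2,-1)  [lands on river]
river: ρ → (-1,2,1)
ρ-cycle length = 2 (tail of 2 descent steps not counted)

2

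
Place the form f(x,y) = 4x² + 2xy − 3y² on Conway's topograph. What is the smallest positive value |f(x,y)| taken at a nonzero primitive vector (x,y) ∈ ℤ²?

river: ρ → (-3,4,3)
river: ρ → (3,2,-4)
river: ρ → (-4,6,1)
river: ρ → (1,6,-4)
river: ρ → (-4,2,3)
river: ρ → (3,4,-3)
river: ρ → (-3,2,4)
river: ρ → (4,6,-1)
river: ρ → (-1,6,4)
river: ρ → (4,2,-3)
closes: descent 0, river 10
min |a| on river = 1

1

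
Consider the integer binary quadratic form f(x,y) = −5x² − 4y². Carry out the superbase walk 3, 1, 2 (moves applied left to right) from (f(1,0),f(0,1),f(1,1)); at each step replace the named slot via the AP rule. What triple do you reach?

start (-5,-4,-9) = (f(1,0),f(0,1),f(1,1))
replace slot 3: 2·((-5)+(-4)) − (-9) = -9 → (-5,-4,-9)
replace slot 1: 2·((-4)+(-9)) − (-5) = -21 → (-21,-4,-9)
replace slot 2: 2·((-21)+(-9)) − (-4) = -56 → (-21,-56,-9)

-21,-56,-9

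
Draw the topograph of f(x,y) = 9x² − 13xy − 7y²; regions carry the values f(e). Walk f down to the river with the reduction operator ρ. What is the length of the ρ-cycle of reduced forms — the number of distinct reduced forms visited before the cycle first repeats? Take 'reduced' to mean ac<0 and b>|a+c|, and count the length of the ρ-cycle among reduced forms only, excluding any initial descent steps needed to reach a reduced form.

D = 421, ⌊√D⌋ = 20
descent: ρ → (-7,13,9)  [lands on river]
river: ρ → (9,5,-11)
river: ρ → (-11,17,3)
river: ρ → (3,19,-5)
river: ρ → (-5,11,15)
river: ρ → (15,19,-1)
river: ρ → (-1,19,15)
river: ρ → (15,11,-5)
river: ρ → (-5,19,3)
river: ρ → (3,17,-11)
river: ρ → (-11,5,9)
river: ρ → (9,13,-7)
river: ρ → (-7,15,7)
river: ρ → (7,13,-9)
river: ρ → (-9,5,11)
river: ρ → (11,17,-3)
river: ρ → (-3,19,5)
river: ρ → (5,11,-15)
river: ρ → (-15,19,1)
river: ρ → (1,19,-15)
river: ρ → (-15,11,5)
river: ρ → (5,19,-3)
river: ρ → (-3,17,11)
river: ρ → (11,5,-9)
river: ρ → (-9,13,7)
river: ρ → (7,15,-7)
ρ-cycle length = 26 (tail of 1 descent step not counted)

26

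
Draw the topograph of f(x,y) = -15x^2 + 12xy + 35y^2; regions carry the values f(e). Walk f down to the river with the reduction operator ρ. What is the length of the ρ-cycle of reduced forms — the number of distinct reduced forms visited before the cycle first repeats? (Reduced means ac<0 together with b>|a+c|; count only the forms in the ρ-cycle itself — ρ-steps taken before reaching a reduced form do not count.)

D = 2244, ⌊√D⌋ = 47
descent: ρ → (35,-12,-15)
descent: ρ → (-15,42,8)  [lands on river]
river: ρ → (8,38,-25)
river: ρ → (-25,12,21)
river: ρ → (21,30,-16)
river: ρ → (-16,34,17)
river: ρ → (17,34,-16)
river: ρ → (-16,30,21)
river: ρ → (21,12,-25)
river: ρ → (-25,38,8)
river: ρ → (8,42,-15)
river: ρ → (-15,18,32)
river: ρ → (32,46,-1)
river: ρ → (-1,46,32)
river: ρ → (32,18,-15)
ρ-cycle length = 14 (tail of 2 descent steps not counted)

14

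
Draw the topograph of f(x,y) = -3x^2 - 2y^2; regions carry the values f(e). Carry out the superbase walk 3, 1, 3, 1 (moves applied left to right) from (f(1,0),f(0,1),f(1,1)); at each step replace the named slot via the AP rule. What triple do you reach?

start (-3,-2,-5) = (f(1,0),f(0,1),f(1,1))
replace slot 3: 2·((-3)+(-2)) − (-5) = -5 → (-3,-2,-5)
replace slot 1: 2·((-2)+(-5)) − (-3) = -11 → (-11,-2,-5)
replace slot 3: 2·((-11)+(-2)) − (-5) = -21 → (-11,-2,-21)
replace slot 1: 2·((-2)+(-21)) − (-11) = -35 → (-35,-2,-21)

-35,-2,-21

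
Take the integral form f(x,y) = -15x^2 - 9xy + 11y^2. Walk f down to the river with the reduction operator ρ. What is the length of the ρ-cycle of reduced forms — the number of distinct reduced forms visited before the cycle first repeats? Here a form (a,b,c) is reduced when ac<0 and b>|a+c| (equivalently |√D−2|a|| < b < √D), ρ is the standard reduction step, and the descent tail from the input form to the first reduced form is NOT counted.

D = 741, ⌊√D⌋ = 27
descent: ρ → (11,9,-15)  [lands on river]
river: ρ → (-15,21,5)
river: ρ → (5,19,-19)
river: ρ → (-19,19,5)
river: ρ → (5,21,-15)
river: ρ → (-15,9,11)
river: ρ → (11,13,-13)
river: ρ → (-13,13,11)
ρ-cycle length = 8 (tail of 1 descent step not counted)

8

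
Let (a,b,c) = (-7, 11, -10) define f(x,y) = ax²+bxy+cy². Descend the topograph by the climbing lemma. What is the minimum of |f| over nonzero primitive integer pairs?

translate: b→3 (≡-11 mod 14), so (7,-11,10)→(7,3,6)
flip: (7,3,6)→(6,-3,7)
reduced (well bottom): (6,-3,7) with a≤c, −a<b≤a
well minimum |f| = |-6| = 6 (negative-definite)

6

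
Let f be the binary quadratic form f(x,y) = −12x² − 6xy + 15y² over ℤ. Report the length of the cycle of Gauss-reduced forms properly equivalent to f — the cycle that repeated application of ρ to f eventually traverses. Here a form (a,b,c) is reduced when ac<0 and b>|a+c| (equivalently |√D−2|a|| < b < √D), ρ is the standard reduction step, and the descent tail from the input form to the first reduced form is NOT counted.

D = 756, ⌊√D⌋ = 27
descent: ρ → (15,6,-12)  [lands on river]
river: ρ → (-12,18,9)
river: ρ → (9,18,-12)
river: ρ → (-12,6,15)
river: ρ → (15,24,-3)
river: ρ → (-3,24,15)
ρ-cycle length = 6 (tail of 1 descent step not counted)

6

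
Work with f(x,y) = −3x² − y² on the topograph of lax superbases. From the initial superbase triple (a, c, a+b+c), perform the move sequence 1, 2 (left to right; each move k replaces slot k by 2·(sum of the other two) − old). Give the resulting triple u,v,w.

start (-3,-1,-4) = (f(1,0),f(0,1),f(1,1))
replace slot 1: 2·((-1)+(-4)) − (-3) = -7 → (-7,-1,-4)
replace slot 2: 2·((-7)+(-4)) − (-1) = -21 → (-7,-21,-4)

-7,-21,-4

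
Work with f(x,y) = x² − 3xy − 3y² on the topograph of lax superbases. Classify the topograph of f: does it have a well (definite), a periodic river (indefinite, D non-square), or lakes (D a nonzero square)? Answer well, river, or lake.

D = b²−4ac = (-3)² − 4·1·(-3) = 21
D > 0 non-square ⇒ indefinite ⇒ periodic river

river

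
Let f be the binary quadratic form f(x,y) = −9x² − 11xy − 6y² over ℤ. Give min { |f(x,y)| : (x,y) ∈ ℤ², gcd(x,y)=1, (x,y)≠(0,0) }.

translate: b→-7 (≡11 mod 18), so (9,11,6)→(9,-7,4)
flip: (9,-7,4)→(4,7,9)
translate: b→-1 (≡7 mod 8), so (4,7,9)→(4,-1,6)
reduced (well bottom): (4,-1,6) with a≤c, −a<b≤a
well minimum |f| = |-4| = 4 (negative-definite)

4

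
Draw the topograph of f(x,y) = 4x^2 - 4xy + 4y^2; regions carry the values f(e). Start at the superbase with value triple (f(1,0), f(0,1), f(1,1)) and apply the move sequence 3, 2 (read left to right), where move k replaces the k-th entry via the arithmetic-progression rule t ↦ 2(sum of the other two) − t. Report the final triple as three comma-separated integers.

start (4,4,4) = (f(1,0),f(0,1),f(1,1))
replace slot 3: 2·(4+4) − 4 = 12 → (4,4,12)
replace slot 2: 2·(4+12) − 4 = 28 → (4,28,12)

4,28,12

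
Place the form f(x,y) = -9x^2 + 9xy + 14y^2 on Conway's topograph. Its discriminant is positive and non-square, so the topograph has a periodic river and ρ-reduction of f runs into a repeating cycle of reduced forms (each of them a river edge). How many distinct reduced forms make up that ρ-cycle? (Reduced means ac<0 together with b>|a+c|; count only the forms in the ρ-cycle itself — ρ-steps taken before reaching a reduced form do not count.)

D = 585, ⌊√D⌋ = 24
river: ρ → (14,19,-4)
river: ρ → (-4,21,9)
river: ρ → (9,15,-10)
river: ρ → (-10,5,14)
river: ρ → (14,23,-1)
river: ρ → (-1,23,14)
river: ρ → (14,5,-10)
river: ρ → (-10,15,9)
river: ρ → (9,21,-4)
river: ρ → (-4,19,14)
river: ρ → (14,9,-9)
river: ρ → (-9,9,14)
ρ-cycle length = 12 (tail of 0 descent steps not counted)

12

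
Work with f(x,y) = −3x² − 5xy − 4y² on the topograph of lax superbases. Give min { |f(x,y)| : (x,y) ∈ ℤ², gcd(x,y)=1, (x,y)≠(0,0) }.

translate: b→-1 (≡5 mod 6), so (3,5,4)→(3,-1,2)
flip: (3,-1,2)→(2,1,3)
reduced (well bottom): (2,1,3) with a≤c, −a<b≤a
well minimum |f| = |-2| = 2 (negative-definite)

2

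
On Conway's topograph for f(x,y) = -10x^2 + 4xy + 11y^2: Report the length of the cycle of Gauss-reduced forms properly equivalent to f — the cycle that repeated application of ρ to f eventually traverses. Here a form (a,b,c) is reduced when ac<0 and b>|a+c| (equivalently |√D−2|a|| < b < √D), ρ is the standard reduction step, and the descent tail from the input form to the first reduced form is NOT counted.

D = 456, ⌊√D⌋ = 21
river: ρ → (11,18,-3)
river: ρ → (-3,18,11)
river: ρ → (11,4,-10)
river: ρ → (-10,16,5)
river: ρ → (5,14,-13)
river: ρ → (-13,12,6)
river: ρ → (6,12,-13)
river: ρ → (-13,14,5)
river: ρ → (5,16,-10)
river: ρ → (-10,4,11)
ρ-cycle length = 10 (tail of 0 descent steps not counted)

10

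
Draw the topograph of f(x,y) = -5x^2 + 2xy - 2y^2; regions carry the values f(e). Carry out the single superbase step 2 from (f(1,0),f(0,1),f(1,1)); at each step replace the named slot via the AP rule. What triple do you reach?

start (-5,-2,-5) = (f(1,0),f(0,1),f(1,1))
replace slot 2: 2·((-5)+(-5)) − (-2) = -18 → (-5,-18,-5)

-5,-18,-5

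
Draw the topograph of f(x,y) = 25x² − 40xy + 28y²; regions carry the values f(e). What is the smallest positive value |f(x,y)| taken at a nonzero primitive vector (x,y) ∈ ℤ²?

translate: b→10 (≡-40 mod 50), so (25,-40,28)→(25,10,13)
flip: (25,10,13)→(13,-10,25)
reduced (well bottom): (13,-10,25) with a≤c, −a<b≤a
well minimum = a = 13

13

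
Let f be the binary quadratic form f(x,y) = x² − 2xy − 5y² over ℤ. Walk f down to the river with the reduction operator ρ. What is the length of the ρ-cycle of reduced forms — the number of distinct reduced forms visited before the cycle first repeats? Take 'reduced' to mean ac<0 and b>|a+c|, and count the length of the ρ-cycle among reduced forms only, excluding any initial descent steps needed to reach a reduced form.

D = 24, ⌊√D⌋ = 4
descent: ρ → (-5,2,1)
descent: ρ → (1,4,-2)  [lands on river]
river: ρ → (-2,4,1)
ρ-cycle length = 2 (tail of 2 descent steps not counted)

2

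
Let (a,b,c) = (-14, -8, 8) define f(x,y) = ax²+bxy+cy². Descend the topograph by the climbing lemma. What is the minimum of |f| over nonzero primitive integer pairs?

descent: ρ → (8,8,-14)  [lands on river]
river: ρ → (-14,20,2)
river: ρ → (2,20,-14)
river: ρ → (-14,8,8)
closes: descent 1, river 4
min |a| on river = 2

2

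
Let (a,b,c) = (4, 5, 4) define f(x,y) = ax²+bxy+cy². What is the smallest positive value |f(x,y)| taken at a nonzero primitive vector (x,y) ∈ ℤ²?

translate: b→-3 (≡5 mod 8), so (4,5,4)→(4,-3,3)
flip: (4,-3,3)→(3,3,4)
reduced (well bottom): (3,3,4) with a≤c, −a<b≤a
well minimum = a = 3

3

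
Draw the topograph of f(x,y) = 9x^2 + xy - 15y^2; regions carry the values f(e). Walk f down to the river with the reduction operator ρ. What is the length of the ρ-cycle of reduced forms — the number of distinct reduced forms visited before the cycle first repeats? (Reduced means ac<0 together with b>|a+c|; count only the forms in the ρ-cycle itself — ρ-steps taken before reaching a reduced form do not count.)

D = 541, ⌊√D⌋ = 23
descent: ρ → (-15,-1,9)
descent: ρ → (9,19,-5)  [lands on river]
river: ρ → (-5,21,5)
river: ρ → (5,19,-9)
river: ρ → (-9,17,7)
river: ρ → (7,11,-15)
river: ρ → (-15,19,3)
river: ρ → (3,23,-1)
river: ρ → (-1,23,3)
river: ρ → (3,19,-15)
river: ρ → (-15,11,7)
river: ρ → (7,17,-9)
river: ρ → (-9,19,5)
river: ρ → (5,21,-5)
river: ρ → (-5,19,9)
river: ρ → (9,17,-7)
river: ρ → (-7,11,15)
river: ρ → (15,19,-3)
river: ρ → (-3,23,1)
river: ρ → (1,23,-3)
river: ρ → (-3,19,15)
river: ρ → (15,11,-7)
river: ρ → (-7,17,9)
ρ-cycle length = 22 (tail of 2 descent steps not counted)

22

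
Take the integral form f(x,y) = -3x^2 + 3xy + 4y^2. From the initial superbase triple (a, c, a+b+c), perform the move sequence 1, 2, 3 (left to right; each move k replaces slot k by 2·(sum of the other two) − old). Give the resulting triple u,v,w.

start (-3,4,4) = (f(1,0),f(0,1),f(1,1))
replace slot 1: 2·(4+4) − (-3) = 19 → (19,4,4)
replace slot 2: 2·(19+4) − 4 = 42 → (19,42,4)
replace slot 3: 2·(19+42) − 4 = 118 → (19,42,118)

19,42,118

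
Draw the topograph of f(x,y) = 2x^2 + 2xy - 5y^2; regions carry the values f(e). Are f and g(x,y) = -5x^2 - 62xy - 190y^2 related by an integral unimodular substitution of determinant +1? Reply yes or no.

D₁ = 44, D₂ = 44
river cycle of f (length 2): (2, 6, -1), (-1, 6, 2)
river cycle of g (length 2): (2, 6, -1), (-1, 6, 2)
cycles coincide ⇒ equivalent

yes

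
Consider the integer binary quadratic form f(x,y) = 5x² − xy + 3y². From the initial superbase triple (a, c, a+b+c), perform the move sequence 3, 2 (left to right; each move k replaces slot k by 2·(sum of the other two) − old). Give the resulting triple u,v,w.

start (5,3,7) = (f(1,0),f(0,1),f(1,1))
replace slot 3: 2·(5+3) − 7 = 9 → (5,3,9)
replace slot 2: 2·(5+9) − 3 = 25 → (5,25,9)

5,25,9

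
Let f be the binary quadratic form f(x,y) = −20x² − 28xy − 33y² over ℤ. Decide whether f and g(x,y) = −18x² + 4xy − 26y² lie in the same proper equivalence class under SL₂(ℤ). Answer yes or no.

D₁ = -1856, D₂ = -1856
f is negative-definite; reduce −f:
−f: translate: b→-12 (≡28 mod 40), so (20,28,33)→(20,-12,25)
−f: reduced (well bottom): (20,-12,25) with a≤c, −a<b≤a
flip sign back: reduced form of f is (-20,12,-25)
g is negative-definite; reduce −g:
−g: reduced (well bottom): (18,-4,26) with a≤c, −a<b≤a
flip sign back: reduced form of g is (-18,4,-26)
reduced forms (-20, 12, -25) vs (-18, 4, -26) ⇒ inequivalent

no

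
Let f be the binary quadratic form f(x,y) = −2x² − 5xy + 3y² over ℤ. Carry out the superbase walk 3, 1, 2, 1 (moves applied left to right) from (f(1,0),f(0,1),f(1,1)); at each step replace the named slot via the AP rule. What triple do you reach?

start (-2,3,-4) = (f(1,0),f(0,1),f(1,1))
replace slot 3: 2·((-2)+3) − (-4) = 6 → (-2,3,6)
replace slot 1: 2·(3+6) − (-2) = 20 → (20,3,6)
replace slot 2: 2·(20+6) − 3 = 49 → (20,49,6)
replace slot 1: 2·(49+6) − 20 = 90 → (90,49,6)

90,49,6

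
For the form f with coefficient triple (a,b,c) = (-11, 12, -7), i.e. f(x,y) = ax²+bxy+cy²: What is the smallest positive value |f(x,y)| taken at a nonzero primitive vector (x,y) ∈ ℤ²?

translate: b→10 (≡-12 mod 22), so (11,-12,7)→(11,10,6)
flip: (11,10,6)→(6,-10,11)
translate: b→2 (≡-10 mod 12), so (6,-10,11)→(6,2,7)
reduced (well bottom): (6,2,7) with a≤c, −a<b≤a
well minimum |f| = |-6| = 6 (negative-definite)

6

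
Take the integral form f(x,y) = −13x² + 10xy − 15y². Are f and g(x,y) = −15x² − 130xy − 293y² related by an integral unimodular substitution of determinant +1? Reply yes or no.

D₁ = -680, D₂ = -680
f is negative-definite; reduce −f:
−f: reduced (well bottom): (13,-10,15) with a≤c, −a<b≤a
flip sign back: reduced form of f is (-13,10,-15)
g is negative-definite; reduce −g:
−g: translate: b→10 (≡130 mod 30), so (15,130,293)→(15,10,13)
−g: flip: (15,10,13)→(13,-10,15)
−g: reduced (well bottom): (13,-10,15) with a≤c, −a<b≤a
flip sign back: reduced form of g is (-13,10,-15)
reduced forms (-13, 10, -15) vs (-13, 10, -15) ⇒ equivalent

yes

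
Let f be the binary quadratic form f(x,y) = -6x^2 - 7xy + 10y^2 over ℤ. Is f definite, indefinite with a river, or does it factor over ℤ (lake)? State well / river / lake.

D = b²−4ac = (-7)² − 4·(-6)·10 = 289
D = 17² is a perfect square ⇒ form factors over ℤ ⇒ lakes

lake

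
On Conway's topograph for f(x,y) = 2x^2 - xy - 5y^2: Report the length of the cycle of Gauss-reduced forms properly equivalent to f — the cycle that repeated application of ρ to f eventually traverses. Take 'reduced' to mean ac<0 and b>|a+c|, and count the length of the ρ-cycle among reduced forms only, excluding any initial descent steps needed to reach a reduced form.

D = 41, ⌊√D⌋ = 6
descent: ρ → (-5,1,2)
descent: ρ → (2,3,-4)  [lands on river]
river: ρ → (-4,5,1)
river: ρ → (1,5,-4)
river: ρ → (-4,3,2)
river: ρ → (2,5,-2)
river: ρ → (-2,3,4)
river: ρ → (4,5,-1)
river: ρ → (-1,5,4)
river: ρ → (4,3,-2)
river: ρ → (-2,5,2)
ρ-cycle length = 10 (tail of 2 descent steps not counted)

10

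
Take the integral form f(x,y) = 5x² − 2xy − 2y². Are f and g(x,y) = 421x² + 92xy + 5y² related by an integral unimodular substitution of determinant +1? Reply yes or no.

D₁ = 44, D₂ = 44
river cycle of f (length 2): (-2, 6, 1), (1, 6, -2)
river cycle of g (length 2): (-2, 6, 1), (1, 6, -2)
cycles coincide ⇒ equivalent

yes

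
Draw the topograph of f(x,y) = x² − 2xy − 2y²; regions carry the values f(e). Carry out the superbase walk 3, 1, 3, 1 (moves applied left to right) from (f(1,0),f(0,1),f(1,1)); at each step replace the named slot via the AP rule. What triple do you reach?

start (1,-2,-3) = (f(1,0),f(0,1),f(1,1))
replace slot 3: 2·(1+(-2)) − (-3) = 1 → (1,-2,1)
replace slot 1: 2·((-2)+1) − 1 = -3 → (-3,-2,1)
replace slot 3: 2·((-3)+(-2)) − 1 = -11 → (-3,-2,-11)
replace slot 1: 2·((-2)+(-11)) − (-3) = -23 → (-23,-2,-11)

-23,-2,-11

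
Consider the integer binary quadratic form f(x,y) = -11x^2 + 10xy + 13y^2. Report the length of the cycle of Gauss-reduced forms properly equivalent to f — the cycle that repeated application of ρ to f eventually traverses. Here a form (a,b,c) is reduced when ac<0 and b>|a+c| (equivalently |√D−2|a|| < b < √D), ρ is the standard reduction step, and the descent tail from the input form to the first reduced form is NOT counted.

D = 672, ⌊√D⌋ = 25
river: ρ → (13,16,-8)
river: ρ → (-8,16,13)
river: ρ → (13,10,-11)
river: ρ → (-11,12,12)
river: ρ → (12,12,-11)
river: ρ → (-11,10,13)
ρ-cycle length = 6 (tail of 0 descent steps not counted)

6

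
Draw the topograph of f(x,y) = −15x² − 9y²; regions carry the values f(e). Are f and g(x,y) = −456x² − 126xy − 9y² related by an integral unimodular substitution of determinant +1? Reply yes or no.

D₁ = -540, D₂ = -540
f is negative-definite; reduce −f:
−f: flip: (15,0,9)→(9,0,15)
−f: reduced (well bottom): (9,0,15) with a≤c, −a<b≤a
flip sign back: reduced form of f is (-9,0,-15)
g is negative-definite; reduce −g:
−g: flip: (456,126,9)→(9,-126,456)
−g: translate: b→0 (≡-126 mod 18), so (9,-126,456)→(9,0,15)
−g: reduced (well bottom): (9,0,15) with a≤c, −a<b≤a
flip sign back: reduced form of g is (-9,0,-15)
reduced forms (-9, 0, -15) vs (-9, 0, -15) ⇒ equivalent

yes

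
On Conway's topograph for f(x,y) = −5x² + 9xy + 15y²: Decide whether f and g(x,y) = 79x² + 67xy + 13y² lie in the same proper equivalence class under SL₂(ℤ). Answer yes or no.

D₁ = 381, D₂ = 381
river cycle of f (length 6): (-5, 19, 1), (1, 19, -5), (-5, 11, 13), (13, 15, -3), (-3, 15, 13), (13, 11, -5)
river cycle of g (length 6): (13, 11, -5), (-5, 19, 1), (1, 19, -5), (-5, 11, 13), (13, 15, -3), (-3, 15, 13)
cycles coincide ⇒ equivalent

yes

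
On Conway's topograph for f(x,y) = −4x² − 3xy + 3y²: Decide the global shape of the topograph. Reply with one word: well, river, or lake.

D = b²−4ac = (-3)² − 4·(-4)·3 = 57
D > 0 non-square ⇒ indefinite ⇒ periodic river

river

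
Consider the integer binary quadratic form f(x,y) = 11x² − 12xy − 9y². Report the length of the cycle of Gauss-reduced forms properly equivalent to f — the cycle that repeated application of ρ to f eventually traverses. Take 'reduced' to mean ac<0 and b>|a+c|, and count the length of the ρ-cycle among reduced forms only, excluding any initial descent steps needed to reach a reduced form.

D = 540, ⌊√D⌋ = 23
descent: ρ → (-9,12,11)  [lands on river]
river: ρ → (11,10,-10)
river: ρ → (-10,10,11)
river: ρ → (11,12,-9)
river: ρ → (-9,6,14)
river: ρ → (14,22,-1)
river: ρ → (-1,22,14)
river: ρ → (14,6,-9)
ρ-cycle length = 8 (tail of 1 descent step not counted)

8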